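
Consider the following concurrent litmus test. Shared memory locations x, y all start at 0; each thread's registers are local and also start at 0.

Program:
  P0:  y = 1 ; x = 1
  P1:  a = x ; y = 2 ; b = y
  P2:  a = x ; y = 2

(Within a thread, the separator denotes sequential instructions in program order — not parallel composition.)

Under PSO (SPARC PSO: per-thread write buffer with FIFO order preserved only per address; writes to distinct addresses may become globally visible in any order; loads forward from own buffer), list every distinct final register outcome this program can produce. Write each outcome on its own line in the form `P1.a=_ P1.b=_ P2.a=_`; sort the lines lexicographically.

P1.a=0 P1.b=1 P2.a=0
P1.a=0 P1.b=1 P2.a=1
P1.a=0 P1.b=2 P2.a=0
P1.a=0 P1.b=2 P2.a=1
P1.a=1 P1.b=1 P2.a=0
P1.a=1 P1.b=1 P2.a=1
P1.a=1 P1.b=2 P2.a=0
P1.a=1 P1.b=2 P2.a=1

outcome vector order: (P1.a,P1.b,P2.a)
|PSO outcomes| = 8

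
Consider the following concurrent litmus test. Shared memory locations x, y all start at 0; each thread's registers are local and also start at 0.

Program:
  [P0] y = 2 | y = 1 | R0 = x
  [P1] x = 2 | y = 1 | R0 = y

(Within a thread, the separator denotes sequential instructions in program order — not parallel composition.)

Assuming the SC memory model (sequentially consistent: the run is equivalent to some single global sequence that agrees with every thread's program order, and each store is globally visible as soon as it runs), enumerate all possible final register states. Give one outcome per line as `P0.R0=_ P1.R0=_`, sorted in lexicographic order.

outcome vector order: (P0.R0,P1.R0)
|SC outcomes| = 3

P0.R0=0 P1.R0=1
P0.R0=2 P1.R0=1
P0.R0=2 P1.R0=2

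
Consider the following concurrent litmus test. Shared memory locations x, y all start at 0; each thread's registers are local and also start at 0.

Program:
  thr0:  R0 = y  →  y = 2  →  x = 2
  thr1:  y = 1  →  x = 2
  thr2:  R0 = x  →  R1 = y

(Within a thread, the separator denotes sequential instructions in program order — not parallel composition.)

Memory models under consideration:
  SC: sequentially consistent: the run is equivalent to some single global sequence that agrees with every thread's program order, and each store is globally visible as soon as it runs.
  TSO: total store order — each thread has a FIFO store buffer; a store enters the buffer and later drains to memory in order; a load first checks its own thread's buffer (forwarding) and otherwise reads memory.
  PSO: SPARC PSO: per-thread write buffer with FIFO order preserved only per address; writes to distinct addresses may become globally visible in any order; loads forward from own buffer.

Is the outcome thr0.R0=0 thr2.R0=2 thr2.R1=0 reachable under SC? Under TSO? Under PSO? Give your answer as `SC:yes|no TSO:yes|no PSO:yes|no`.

outcome vector order: (thr0.R0,thr2.R0,thr2.R1)
SC: 10 outcomes — {(0,0,0), (0,0,1), (0,0,2), (0,2,1), (0,2,2), (1,0,0), (1,0,1), (1,0,2), (1,2,1), (1,2,2)}
TSO: 10 outcomes — {(0,0,0), (0,0,1), (0,0,2), (0,2,1), (0,2,2), (1,0,0), (1,0,1), (1,0,2), (1,2,1), (1,2,2)}
PSO: 12 outcomes — {(0,0,0), (0,0,1), (0,0,2), (0,2,0), (0,2,1), (0,2,2), (1,0,0), (1,0,1), (1,0,2), (1,2,0), (1,2,1), (1,2,2)}
target (0,2,0) ∈ {PSO}

SC:no TSO:no PSO:yes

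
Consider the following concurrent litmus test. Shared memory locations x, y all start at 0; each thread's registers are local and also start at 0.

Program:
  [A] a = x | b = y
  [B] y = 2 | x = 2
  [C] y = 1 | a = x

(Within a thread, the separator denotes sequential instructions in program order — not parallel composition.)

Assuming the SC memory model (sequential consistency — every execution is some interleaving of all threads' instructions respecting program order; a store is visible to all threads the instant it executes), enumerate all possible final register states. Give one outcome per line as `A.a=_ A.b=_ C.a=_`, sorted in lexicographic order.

outcome vector order: (A.a,A.b,C.a)
|SC outcomes| = 10

A.a=0 A.b=0 C.a=0
A.a=0 A.b=0 C.a=2
A.a=0 A.b=1 C.a=0
A.a=0 A.b=1 C.a=2
A.a=0 A.b=2 C.a=0
A.a=0 A.b=2 C.a=2
A.a=2 A.b=1 C.a=0
A.a=2 A.b=1 C.a=2
A.a=2 A.b=2 C.a=0
A.a=2 A.b=2 C.a=2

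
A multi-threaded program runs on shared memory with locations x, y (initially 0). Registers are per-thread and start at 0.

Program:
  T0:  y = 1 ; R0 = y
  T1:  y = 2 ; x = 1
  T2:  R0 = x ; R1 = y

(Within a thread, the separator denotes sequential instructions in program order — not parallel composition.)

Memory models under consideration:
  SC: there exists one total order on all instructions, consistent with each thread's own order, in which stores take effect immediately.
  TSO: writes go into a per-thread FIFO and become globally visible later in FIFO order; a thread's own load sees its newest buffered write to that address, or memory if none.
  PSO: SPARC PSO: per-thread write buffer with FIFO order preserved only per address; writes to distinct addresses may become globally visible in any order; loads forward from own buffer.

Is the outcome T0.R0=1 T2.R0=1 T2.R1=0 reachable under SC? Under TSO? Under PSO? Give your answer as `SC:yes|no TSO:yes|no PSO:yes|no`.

outcome vector order: (T0.R0,T2.R0,T2.R1)
under SC → 1/0/0; 1/0/1; 1/0/2; 1/1/1; 1/1/2; 2/0/0; 2/0/1; 2/0/2; 2/1/2
under TSO → 1/0/0; 1/0/1; 1/0/2; 1/1/1; 1/1/2; 2/0/0; 2/0/1; 2/0/2; 2/1/2
under PSO → 1/0/0; 1/0/1; 1/0/2; 1/1/0; 1/1/1; 1/1/2; 2/0/0; 2/0/1; 2/0/2; 2/1/0; 2/1/1; 2/1/2
target 1/1/0 ∈ {PSO}

SC:no TSO:no PSO:yes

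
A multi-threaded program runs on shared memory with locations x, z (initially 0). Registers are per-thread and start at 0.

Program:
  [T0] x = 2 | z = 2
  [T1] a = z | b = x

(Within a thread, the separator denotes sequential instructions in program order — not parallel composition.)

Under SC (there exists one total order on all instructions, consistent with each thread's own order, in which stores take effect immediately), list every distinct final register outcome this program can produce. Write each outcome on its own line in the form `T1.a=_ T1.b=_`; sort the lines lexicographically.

T1.a=0 T1.b=0
T1.a=0 T1.b=2
T1.a=2 T1.b=2

outcome vector order: (T1.a,T1.b)
|SC outcomes| = 3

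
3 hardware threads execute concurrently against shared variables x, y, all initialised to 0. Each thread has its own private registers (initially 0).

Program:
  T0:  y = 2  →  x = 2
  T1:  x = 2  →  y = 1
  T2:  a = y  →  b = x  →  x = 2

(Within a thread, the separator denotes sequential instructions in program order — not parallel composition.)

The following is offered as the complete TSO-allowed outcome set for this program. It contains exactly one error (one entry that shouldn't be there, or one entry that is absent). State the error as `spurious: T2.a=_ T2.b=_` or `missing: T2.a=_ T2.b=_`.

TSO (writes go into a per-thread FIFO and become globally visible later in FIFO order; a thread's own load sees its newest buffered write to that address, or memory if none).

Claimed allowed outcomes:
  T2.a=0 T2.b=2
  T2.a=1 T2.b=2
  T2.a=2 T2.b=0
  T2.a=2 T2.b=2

missing: T2.a=0 T2.b=0

outcome vector order: (T2.a,T2.b)
TSO: 5 outcomes — {0/0 0/2 1/2 2/0 2/2}
TSO∖claimed = {0/0}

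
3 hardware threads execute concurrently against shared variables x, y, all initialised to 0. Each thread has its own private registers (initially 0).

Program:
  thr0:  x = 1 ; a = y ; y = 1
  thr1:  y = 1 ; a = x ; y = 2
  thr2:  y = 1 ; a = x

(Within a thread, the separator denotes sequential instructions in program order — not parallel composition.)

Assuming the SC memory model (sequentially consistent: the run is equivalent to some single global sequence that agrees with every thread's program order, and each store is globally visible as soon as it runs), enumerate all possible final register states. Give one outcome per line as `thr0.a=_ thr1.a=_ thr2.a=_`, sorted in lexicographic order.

outcome vector order: (thr0.a,thr1.a,thr2.a)
|SC outcomes| = 9

thr0.a=0 thr1.a=1 thr2.a=1
thr0.a=1 thr1.a=0 thr2.a=0
thr0.a=1 thr1.a=0 thr2.a=1
thr0.a=1 thr1.a=1 thr2.a=0
thr0.a=1 thr1.a=1 thr2.a=1
thr0.a=2 thr1.a=0 thr2.a=0
thr0.a=2 thr1.a=0 thr2.a=1
thr0.a=2 thr1.a=1 thr2.a=0
thr0.a=2 thr1.a=1 thr2.a=1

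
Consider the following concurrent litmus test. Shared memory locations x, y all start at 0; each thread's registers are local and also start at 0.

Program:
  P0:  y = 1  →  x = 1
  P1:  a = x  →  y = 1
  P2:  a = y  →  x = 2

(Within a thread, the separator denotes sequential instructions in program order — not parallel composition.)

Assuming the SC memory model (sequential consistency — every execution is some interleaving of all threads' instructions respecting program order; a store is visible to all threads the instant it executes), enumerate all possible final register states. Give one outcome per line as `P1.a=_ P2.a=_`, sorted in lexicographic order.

outcome vector order: (P1.a,P2.a)
|SC outcomes| = 6

P1.a=0 P2.a=0
P1.a=0 P2.a=1
P1.a=1 P2.a=0
P1.a=1 P2.a=1
P1.a=2 P2.a=0
P1.a=2 P2.a=1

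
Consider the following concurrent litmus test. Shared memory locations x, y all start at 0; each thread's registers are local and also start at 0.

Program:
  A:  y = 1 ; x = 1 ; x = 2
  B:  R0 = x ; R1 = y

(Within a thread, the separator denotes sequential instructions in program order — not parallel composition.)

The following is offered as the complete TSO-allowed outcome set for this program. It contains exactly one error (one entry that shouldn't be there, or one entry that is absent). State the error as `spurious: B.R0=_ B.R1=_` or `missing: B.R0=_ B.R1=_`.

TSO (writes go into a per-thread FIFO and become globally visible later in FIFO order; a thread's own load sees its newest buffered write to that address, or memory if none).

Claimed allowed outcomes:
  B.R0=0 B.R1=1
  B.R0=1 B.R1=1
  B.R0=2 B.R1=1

missing: B.R0=0 B.R1=0

outcome vector order: (B.R0,B.R1)
TSO (4): 0/0; 0/1; 1/1; 2/1
TSO∖claimed = {0/0}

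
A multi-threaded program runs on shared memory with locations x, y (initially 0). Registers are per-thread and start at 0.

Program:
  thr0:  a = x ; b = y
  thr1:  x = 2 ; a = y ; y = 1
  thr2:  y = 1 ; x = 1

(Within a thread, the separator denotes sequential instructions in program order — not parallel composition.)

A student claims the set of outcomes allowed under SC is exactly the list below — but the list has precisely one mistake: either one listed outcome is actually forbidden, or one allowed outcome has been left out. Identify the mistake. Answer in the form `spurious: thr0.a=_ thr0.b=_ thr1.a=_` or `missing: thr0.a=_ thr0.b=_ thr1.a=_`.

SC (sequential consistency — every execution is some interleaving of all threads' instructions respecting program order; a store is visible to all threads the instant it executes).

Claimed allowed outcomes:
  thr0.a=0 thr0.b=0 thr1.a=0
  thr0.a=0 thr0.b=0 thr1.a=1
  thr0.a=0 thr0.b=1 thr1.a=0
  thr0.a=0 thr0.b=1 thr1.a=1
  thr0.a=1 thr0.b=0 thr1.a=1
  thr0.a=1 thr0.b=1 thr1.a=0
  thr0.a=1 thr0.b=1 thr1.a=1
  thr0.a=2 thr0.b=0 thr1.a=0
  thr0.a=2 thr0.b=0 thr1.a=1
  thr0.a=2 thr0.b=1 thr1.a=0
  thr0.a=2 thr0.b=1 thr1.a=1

outcome vector order: (thr0.a,thr0.b,thr1.a)
[SC] allowed = {<0 0 0>, <0 0 1>, <0 1 0>, <0 1 1>, <1 1 0>, <1 1 1>, <2 0 0>, <2 0 1>, <2 1 0>, <2 1 1>}
claimed∖SC = {<1 0 1>}

spurious: thr0.a=1 thr0.b=0 thr1.a=1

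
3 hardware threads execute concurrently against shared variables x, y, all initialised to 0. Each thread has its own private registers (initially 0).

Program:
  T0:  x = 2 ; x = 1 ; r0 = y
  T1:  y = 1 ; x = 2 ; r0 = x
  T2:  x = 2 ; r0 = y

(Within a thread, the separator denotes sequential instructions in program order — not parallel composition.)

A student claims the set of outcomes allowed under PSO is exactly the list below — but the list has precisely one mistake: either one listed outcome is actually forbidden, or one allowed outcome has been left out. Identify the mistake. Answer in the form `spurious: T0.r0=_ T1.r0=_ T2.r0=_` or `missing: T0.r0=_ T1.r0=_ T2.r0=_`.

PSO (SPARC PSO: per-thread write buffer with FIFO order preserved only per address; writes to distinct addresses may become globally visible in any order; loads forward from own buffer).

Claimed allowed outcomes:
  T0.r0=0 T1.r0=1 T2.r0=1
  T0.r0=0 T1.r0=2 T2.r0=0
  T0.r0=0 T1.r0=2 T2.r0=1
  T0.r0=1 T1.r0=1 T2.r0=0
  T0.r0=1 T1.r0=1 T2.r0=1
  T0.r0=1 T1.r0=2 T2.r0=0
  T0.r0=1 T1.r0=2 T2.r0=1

outcome vector order: (T0.r0,T1.r0,T2.r0)
PSO: 8 outcomes — {0/1/0; 0/1/1; 0/2/0; 0/2/1; 1/1/0; 1/1/1; 1/2/0; 1/2/1}
PSO∖claimed = {0/1/0}

missing: T0.r0=0 T1.r0=1 T2.r0=0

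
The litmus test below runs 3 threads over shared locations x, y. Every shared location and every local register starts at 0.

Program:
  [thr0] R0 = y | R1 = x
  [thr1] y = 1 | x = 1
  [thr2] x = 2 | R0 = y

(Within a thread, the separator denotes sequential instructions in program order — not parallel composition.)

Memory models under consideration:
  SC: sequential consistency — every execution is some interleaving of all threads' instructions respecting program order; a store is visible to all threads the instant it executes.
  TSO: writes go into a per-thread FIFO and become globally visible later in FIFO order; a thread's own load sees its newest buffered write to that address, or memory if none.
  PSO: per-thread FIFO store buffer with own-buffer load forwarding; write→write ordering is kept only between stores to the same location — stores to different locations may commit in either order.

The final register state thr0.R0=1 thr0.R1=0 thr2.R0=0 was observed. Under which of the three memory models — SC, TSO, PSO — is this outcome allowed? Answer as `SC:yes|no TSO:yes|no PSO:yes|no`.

SC:no TSO:yes PSO:yes

outcome vector order: (thr0.R0,thr0.R1,thr2.R0)
SC: 11 outcomes — {000; 001; 010; 011; 020; 021; 101; 110; 111; 120; 121}
TSO: 12 outcomes — {000; 001; 010; 011; 020; 021; 100; 101; 110; 111; 120; 121}
PSO: 12 outcomes — {000; 001; 010; 011; 020; 021; 100; 101; 110; 111; 120; 121}
target 100 ∈ {TSO,PSO}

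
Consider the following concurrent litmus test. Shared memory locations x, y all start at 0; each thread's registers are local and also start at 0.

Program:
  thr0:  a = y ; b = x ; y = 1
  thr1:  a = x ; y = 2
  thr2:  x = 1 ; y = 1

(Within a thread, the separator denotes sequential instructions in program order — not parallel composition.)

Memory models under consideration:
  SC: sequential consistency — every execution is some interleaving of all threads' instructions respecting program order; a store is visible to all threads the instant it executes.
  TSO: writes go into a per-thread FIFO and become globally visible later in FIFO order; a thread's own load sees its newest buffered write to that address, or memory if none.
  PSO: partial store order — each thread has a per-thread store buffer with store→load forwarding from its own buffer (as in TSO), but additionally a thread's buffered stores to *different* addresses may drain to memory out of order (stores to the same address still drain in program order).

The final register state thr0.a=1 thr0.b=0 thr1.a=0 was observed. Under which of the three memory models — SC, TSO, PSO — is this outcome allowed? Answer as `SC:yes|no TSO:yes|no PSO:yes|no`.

SC:no TSO:no PSO:yes

outcome vector order: (thr0.a,thr0.b,thr1.a)
under SC → 000, 001, 010, 011, 110, 111, 200, 210, 211
under TSO → 000, 001, 010, 011, 110, 111, 200, 210, 211
under PSO → 000, 001, 010, 011, 100, 101, 110, 111, 200, 210, 211
target 100 ∈ {PSO}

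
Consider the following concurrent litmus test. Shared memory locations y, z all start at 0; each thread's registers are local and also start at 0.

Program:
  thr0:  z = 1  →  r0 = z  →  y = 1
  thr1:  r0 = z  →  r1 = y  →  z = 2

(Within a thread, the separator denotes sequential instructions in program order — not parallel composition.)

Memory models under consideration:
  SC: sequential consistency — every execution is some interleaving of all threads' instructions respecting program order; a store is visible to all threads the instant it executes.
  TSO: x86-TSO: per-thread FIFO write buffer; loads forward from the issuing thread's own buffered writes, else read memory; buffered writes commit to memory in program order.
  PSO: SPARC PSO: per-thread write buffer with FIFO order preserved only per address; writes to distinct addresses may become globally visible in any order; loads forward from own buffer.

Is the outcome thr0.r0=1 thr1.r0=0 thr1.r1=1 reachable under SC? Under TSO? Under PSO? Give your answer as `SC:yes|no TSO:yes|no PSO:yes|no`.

SC:yes TSO:yes PSO:yes

outcome vector order: (thr0.r0,thr1.r0,thr1.r1)
[SC] allowed = {<1 0 0>, <1 0 1>, <1 1 0>, <1 1 1>, <2 0 0>, <2 1 0>}
[TSO] allowed = {<1 0 0>, <1 0 1>, <1 1 0>, <1 1 1>, <2 0 0>, <2 1 0>}
[PSO] allowed = {<1 0 0>, <1 0 1>, <1 1 0>, <1 1 1>, <2 0 0>, <2 1 0>}
target <1 0 1> ∈ {SC,TSO,PSO}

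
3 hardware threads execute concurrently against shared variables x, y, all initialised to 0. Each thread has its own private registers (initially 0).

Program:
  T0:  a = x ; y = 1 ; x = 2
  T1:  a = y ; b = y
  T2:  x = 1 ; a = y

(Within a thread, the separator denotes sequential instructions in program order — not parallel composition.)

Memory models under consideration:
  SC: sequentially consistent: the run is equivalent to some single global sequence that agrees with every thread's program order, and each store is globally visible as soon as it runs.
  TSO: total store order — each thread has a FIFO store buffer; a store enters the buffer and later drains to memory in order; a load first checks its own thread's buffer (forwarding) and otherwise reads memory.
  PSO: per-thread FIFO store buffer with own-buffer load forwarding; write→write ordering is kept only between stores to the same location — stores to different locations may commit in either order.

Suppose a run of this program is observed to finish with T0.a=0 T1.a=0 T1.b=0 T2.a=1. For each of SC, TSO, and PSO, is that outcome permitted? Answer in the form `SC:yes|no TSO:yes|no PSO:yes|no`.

outcome vector order: (T0.a,T1.a,T1.b,T2.a)
under SC → 0/0/0/0, 0/0/0/1, 0/0/1/0, 0/0/1/1, 0/1/1/0, 0/1/1/1, 1/0/0/0, 1/0/0/1, 1/0/1/0, 1/0/1/1, 1/1/1/0, 1/1/1/1
under TSO → 0/0/0/0, 0/0/0/1, 0/0/1/0, 0/0/1/1, 0/1/1/0, 0/1/1/1, 1/0/0/0, 1/0/0/1, 1/0/1/0, 1/0/1/1, 1/1/1/0, 1/1/1/1
under PSO → 0/0/0/0, 0/0/0/1, 0/0/1/0, 0/0/1/1, 0/1/1/0, 0/1/1/1, 1/0/0/0, 1/0/0/1, 1/0/1/0, 1/0/1/1, 1/1/1/0, 1/1/1/1
target 0/0/0/1 ∈ {SC,TSO,PSO}

SC:yes TSO:yes PSO:yes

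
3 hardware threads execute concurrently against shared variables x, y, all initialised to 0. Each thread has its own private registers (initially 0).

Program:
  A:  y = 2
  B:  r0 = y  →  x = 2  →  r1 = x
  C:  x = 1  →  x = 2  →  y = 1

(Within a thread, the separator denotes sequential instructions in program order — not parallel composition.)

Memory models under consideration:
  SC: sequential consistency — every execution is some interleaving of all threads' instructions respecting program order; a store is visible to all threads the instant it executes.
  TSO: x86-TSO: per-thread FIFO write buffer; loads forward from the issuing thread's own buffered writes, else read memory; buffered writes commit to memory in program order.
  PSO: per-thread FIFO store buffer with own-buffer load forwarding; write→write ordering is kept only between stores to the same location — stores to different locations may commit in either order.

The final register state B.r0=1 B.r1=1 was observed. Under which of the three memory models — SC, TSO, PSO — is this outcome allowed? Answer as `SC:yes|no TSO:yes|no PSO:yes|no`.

SC:no TSO:no PSO:yes

outcome vector order: (B.r0,B.r1)
SC: 5 outcomes — {(0,1) (0,2) (1,2) (2,1) (2,2)}
TSO: 5 outcomes — {(0,1) (0,2) (1,2) (2,1) (2,2)}
PSO: 6 outcomes — {(0,1) (0,2) (1,1) (1,2) (2,1) (2,2)}
target (1,1) ∈ {PSO}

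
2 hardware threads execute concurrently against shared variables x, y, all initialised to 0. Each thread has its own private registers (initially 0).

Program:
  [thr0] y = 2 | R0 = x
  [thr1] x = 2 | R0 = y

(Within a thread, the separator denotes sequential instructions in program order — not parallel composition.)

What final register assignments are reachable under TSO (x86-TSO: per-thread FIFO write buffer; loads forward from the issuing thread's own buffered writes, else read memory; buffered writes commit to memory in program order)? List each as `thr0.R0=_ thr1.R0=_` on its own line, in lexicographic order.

outcome vector order: (thr0.R0,thr1.R0)
|TSO outcomes| = 4

thr0.R0=0 thr1.R0=0
thr0.R0=0 thr1.R0=2
thr0.R0=2 thr1.R0=0
thr0.R0=2 thr1.R0=2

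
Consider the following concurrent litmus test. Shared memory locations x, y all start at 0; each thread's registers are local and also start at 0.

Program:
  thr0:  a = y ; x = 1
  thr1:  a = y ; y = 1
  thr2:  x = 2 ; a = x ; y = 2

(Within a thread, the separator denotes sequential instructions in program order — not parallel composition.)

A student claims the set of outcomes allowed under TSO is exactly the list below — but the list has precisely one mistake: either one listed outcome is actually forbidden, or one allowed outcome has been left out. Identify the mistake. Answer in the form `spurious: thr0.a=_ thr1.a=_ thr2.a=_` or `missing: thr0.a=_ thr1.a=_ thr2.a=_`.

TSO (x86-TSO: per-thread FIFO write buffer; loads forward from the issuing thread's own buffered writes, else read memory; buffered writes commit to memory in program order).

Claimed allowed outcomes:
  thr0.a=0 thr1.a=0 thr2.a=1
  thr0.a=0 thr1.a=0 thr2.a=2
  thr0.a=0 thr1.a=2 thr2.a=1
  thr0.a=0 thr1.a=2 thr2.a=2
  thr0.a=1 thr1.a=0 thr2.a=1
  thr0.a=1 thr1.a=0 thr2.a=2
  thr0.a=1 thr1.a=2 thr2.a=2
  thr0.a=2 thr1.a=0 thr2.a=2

outcome vector order: (thr0.a,thr1.a,thr2.a)
TSO (9): 001 002 021 022 101 102 122 202 222
TSO∖claimed = {222}

missing: thr0.a=2 thr1.a=2 thr2.a=2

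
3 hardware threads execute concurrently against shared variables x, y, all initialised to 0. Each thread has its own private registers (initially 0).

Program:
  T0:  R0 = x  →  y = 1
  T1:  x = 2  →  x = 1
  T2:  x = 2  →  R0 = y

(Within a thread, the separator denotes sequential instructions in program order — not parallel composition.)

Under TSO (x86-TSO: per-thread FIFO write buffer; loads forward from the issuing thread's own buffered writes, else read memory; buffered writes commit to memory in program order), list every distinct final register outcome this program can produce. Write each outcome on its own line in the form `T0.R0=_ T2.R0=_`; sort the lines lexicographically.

outcome vector order: (T0.R0,T2.R0)
|TSO outcomes| = 6

T0.R0=0 T2.R0=0
T0.R0=0 T2.R0=1
T0.R0=1 T2.R0=0
T0.R0=1 T2.R0=1
T0.R0=2 T2.R0=0
T0.R0=2 T2.R0=1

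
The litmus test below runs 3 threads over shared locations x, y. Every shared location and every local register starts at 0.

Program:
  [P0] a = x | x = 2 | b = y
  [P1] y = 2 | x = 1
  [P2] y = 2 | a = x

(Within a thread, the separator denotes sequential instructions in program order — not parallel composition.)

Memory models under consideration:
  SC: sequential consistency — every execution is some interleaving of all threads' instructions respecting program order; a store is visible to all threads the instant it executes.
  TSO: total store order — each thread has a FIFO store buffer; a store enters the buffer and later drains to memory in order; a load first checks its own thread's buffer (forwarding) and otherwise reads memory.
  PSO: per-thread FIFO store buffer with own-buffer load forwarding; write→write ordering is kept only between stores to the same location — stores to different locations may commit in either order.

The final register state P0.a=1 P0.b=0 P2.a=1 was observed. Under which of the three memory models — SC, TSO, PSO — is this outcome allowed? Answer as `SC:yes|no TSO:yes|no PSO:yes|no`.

SC:no TSO:no PSO:yes

outcome vector order: (P0.a,P0.b,P2.a)
SC (8): 001, 002, 020, 021, 022, 120, 121, 122
TSO (9): 000, 001, 002, 020, 021, 022, 120, 121, 122
PSO (12): 000, 001, 002, 020, 021, 022, 100, 101, 102, 120, 121, 122
target 101 ∈ {PSO}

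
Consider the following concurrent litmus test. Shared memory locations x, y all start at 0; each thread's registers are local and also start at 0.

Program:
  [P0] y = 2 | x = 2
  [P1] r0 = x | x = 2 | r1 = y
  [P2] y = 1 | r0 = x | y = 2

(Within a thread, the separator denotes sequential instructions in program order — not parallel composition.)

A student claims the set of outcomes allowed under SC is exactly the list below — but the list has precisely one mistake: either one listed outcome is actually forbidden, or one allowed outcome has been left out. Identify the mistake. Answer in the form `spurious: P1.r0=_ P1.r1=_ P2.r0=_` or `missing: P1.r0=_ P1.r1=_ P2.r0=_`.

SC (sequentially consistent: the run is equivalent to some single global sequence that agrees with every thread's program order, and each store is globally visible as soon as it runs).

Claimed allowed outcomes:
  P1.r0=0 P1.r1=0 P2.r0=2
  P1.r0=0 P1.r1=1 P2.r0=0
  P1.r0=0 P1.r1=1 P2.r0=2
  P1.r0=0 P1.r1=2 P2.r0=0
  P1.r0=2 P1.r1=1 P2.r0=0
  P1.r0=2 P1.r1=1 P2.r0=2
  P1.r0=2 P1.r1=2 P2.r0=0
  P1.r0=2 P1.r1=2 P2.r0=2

outcome vector order: (P1.r0,P1.r1,P2.r0)
[SC] allowed = {0/0/2, 0/1/0, 0/1/2, 0/2/0, 0/2/2, 2/1/0, 2/1/2, 2/2/0, 2/2/2}
SC∖claimed = {0/2/2}

missing: P1.r0=0 P1.r1=2 P2.r0=2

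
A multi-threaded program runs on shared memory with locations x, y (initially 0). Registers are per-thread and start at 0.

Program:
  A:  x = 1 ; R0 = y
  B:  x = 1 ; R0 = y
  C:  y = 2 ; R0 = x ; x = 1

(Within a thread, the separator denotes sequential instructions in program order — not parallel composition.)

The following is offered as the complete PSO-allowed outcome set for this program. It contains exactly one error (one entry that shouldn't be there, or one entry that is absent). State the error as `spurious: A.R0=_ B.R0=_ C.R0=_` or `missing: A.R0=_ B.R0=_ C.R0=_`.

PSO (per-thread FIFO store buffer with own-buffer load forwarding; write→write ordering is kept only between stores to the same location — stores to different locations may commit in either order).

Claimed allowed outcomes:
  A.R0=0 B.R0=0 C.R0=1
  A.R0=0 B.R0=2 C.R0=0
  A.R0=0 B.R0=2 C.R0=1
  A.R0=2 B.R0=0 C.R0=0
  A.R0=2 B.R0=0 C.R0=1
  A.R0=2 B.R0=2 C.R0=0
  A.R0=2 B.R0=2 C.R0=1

missing: A.R0=0 B.R0=0 C.R0=0

outcome vector order: (A.R0,B.R0,C.R0)
under PSO → 0/0/0, 0/0/1, 0/2/0, 0/2/1, 2/0/0, 2/0/1, 2/2/0, 2/2/1
PSO∖claimed = {0/0/0}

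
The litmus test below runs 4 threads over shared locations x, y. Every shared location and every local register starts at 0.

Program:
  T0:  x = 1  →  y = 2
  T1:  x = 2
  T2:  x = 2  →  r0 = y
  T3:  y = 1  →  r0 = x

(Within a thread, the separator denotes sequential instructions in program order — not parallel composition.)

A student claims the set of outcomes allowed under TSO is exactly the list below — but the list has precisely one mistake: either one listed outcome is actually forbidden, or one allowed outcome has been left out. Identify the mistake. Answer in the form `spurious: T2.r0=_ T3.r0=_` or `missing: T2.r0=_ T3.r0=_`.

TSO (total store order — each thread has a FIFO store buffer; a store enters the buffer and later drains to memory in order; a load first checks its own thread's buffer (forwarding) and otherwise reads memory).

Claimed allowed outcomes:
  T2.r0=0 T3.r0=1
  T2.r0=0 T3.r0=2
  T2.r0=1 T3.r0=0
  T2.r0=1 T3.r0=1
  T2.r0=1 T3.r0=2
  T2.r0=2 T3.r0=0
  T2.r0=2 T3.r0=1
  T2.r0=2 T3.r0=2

missing: T2.r0=0 T3.r0=0

outcome vector order: (T2.r0,T3.r0)
[TSO] allowed = {0/0; 0/1; 0/2; 1/0; 1/1; 1/2; 2/0; 2/1; 2/2}
TSO∖claimed = {0/0}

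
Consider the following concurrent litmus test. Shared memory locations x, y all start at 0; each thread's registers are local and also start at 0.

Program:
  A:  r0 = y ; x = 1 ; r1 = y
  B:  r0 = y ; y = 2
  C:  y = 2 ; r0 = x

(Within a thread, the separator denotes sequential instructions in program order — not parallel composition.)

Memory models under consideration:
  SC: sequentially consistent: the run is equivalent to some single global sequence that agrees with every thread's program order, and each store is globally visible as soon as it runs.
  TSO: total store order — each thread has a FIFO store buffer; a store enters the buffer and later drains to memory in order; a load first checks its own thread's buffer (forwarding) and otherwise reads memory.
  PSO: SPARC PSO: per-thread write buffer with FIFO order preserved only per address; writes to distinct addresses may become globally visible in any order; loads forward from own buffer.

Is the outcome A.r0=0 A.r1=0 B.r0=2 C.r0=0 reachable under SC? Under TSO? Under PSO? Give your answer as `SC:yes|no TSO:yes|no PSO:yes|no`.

outcome vector order: (A.r0,A.r1,B.r0,C.r0)
SC: 10 outcomes — {0/0/0/1; 0/0/2/1; 0/2/0/0; 0/2/0/1; 0/2/2/0; 0/2/2/1; 2/2/0/0; 2/2/0/1; 2/2/2/0; 2/2/2/1}
TSO: 12 outcomes — {0/0/0/0; 0/0/0/1; 0/0/2/0; 0/0/2/1; 0/2/0/0; 0/2/0/1; 0/2/2/0; 0/2/2/1; 2/2/0/0; 2/2/0/1; 2/2/2/0; 2/2/2/1}
PSO: 12 outcomes — {0/0/0/0; 0/0/0/1; 0/0/2/0; 0/0/2/1; 0/2/0/0; 0/2/0/1; 0/2/2/0; 0/2/2/1; 2/2/0/0; 2/2/0/1; 2/2/2/0; 2/2/2/1}
target 0/0/2/0 ∈ {TSO,PSO}

SC:no TSO:yes PSO:yes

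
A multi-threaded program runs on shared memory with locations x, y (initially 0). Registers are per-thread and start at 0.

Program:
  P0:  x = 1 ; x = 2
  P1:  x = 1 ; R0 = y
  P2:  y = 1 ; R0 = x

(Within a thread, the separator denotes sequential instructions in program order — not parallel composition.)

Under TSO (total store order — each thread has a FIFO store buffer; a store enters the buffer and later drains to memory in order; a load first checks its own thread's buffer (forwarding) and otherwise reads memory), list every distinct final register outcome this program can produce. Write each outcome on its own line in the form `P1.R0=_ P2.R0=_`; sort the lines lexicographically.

P1.R0=0 P2.R0=0
P1.R0=0 P2.R0=1
P1.R0=0 P2.R0=2
P1.R0=1 P2.R0=0
P1.R0=1 P2.R0=1
P1.R0=1 P2.R0=2

outcome vector order: (P1.R0,P2.R0)
|TSO outcomes| = 6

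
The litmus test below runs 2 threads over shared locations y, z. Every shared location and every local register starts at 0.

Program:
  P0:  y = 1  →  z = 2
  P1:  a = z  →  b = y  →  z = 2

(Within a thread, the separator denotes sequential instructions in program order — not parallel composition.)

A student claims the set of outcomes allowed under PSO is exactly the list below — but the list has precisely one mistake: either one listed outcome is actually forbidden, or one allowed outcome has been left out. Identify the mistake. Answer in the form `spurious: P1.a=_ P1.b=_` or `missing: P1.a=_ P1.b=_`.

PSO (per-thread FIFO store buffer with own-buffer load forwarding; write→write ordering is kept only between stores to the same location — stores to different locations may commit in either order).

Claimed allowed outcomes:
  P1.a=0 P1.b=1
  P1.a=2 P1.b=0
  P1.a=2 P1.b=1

missing: P1.a=0 P1.b=0

outcome vector order: (P1.a,P1.b)
PSO: 4 outcomes — {00 01 20 21}
PSO∖claimed = {00}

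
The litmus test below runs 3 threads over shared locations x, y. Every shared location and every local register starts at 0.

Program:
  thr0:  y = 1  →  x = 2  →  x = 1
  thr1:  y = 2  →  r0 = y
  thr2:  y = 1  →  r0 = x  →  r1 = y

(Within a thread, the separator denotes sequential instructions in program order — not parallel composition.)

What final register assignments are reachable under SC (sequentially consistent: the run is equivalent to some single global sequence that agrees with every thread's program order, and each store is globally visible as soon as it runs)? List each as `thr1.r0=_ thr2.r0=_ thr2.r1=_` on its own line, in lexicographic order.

outcome vector order: (thr1.r0,thr2.r0,thr2.r1)
|SC outcomes| = 10

thr1.r0=1 thr2.r0=0 thr2.r1=1
thr1.r0=1 thr2.r0=0 thr2.r1=2
thr1.r0=1 thr2.r0=1 thr2.r1=1
thr1.r0=1 thr2.r0=2 thr2.r1=1
thr1.r0=2 thr2.r0=0 thr2.r1=1
thr1.r0=2 thr2.r0=0 thr2.r1=2
thr1.r0=2 thr2.r0=1 thr2.r1=1
thr1.r0=2 thr2.r0=1 thr2.r1=2
thr1.r0=2 thr2.r0=2 thr2.r1=1
thr1.r0=2 thr2.r0=2 thr2.r1=2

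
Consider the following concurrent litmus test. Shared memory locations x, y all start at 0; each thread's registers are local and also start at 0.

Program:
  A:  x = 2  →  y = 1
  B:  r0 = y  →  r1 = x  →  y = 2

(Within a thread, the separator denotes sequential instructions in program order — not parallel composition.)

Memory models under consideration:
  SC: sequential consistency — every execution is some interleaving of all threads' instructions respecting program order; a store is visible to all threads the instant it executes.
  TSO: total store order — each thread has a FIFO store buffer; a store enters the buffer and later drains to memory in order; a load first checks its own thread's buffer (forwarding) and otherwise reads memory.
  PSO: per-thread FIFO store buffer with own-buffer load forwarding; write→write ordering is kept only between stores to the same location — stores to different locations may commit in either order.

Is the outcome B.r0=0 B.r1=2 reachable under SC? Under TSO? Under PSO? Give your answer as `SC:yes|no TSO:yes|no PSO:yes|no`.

outcome vector order: (B.r0,B.r1)
[SC] allowed = {00; 02; 12}
[TSO] allowed = {00; 02; 12}
[PSO] allowed = {00; 02; 10; 12}
target 02 ∈ {SC,TSO,PSO}

SC:yes TSO:yes PSO:yes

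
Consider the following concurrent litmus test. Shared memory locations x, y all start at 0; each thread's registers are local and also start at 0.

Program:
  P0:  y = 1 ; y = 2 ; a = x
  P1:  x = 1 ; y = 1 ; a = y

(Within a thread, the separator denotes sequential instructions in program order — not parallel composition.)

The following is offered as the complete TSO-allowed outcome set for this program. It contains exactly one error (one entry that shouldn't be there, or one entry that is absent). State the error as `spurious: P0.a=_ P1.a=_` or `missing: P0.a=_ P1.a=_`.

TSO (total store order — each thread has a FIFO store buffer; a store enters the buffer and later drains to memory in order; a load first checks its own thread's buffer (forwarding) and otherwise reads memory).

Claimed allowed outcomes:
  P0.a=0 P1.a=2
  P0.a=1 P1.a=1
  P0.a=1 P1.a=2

outcome vector order: (P0.a,P1.a)
under TSO → 0/1; 0/2; 1/1; 1/2
TSO∖claimed = {0/1}

missing: P0.a=0 P1.a=1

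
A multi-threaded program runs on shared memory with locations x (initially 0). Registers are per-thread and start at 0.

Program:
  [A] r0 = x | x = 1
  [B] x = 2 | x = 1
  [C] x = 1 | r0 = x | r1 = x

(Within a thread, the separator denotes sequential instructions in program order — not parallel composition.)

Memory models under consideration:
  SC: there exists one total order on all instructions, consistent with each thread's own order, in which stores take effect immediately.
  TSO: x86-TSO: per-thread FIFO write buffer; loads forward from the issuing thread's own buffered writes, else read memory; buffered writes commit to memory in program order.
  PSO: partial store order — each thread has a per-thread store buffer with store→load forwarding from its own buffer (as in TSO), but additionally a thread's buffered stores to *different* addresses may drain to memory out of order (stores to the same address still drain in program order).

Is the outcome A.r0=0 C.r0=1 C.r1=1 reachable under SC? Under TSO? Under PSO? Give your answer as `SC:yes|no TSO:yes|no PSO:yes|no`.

SC:yes TSO:yes PSO:yes

outcome vector order: (A.r0,C.r0,C.r1)
SC (12): 0/1/1; 0/1/2; 0/2/1; 0/2/2; 1/1/1; 1/1/2; 1/2/1; 1/2/2; 2/1/1; 2/1/2; 2/2/1; 2/2/2
TSO (12): 0/1/1; 0/1/2; 0/2/1; 0/2/2; 1/1/1; 1/1/2; 1/2/1; 1/2/2; 2/1/1; 2/1/2; 2/2/1; 2/2/2
PSO (12): 0/1/1; 0/1/2; 0/2/1; 0/2/2; 1/1/1; 1/1/2; 1/2/1; 1/2/2; 2/1/1; 2/1/2; 2/2/1; 2/2/2
target 0/1/1 ∈ {SC,TSO,PSO}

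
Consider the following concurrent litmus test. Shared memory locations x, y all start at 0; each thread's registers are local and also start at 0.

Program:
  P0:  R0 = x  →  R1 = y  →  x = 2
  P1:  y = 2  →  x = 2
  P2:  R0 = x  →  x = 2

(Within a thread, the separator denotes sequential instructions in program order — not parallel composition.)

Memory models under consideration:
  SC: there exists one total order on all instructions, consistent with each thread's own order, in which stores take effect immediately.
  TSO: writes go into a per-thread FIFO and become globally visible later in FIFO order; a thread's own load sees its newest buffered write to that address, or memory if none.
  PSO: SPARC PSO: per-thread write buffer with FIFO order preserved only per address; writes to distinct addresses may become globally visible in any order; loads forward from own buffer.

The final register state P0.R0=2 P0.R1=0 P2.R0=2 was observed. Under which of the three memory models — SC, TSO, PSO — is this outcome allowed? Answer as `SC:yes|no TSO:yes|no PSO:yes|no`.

outcome vector order: (P0.R0,P0.R1,P2.R0)
SC (7): 000, 002, 020, 022, 200, 220, 222
TSO (7): 000, 002, 020, 022, 200, 220, 222
PSO (8): 000, 002, 020, 022, 200, 202, 220, 222
target 202 ∈ {PSO}

SC:no TSO:no PSO:yes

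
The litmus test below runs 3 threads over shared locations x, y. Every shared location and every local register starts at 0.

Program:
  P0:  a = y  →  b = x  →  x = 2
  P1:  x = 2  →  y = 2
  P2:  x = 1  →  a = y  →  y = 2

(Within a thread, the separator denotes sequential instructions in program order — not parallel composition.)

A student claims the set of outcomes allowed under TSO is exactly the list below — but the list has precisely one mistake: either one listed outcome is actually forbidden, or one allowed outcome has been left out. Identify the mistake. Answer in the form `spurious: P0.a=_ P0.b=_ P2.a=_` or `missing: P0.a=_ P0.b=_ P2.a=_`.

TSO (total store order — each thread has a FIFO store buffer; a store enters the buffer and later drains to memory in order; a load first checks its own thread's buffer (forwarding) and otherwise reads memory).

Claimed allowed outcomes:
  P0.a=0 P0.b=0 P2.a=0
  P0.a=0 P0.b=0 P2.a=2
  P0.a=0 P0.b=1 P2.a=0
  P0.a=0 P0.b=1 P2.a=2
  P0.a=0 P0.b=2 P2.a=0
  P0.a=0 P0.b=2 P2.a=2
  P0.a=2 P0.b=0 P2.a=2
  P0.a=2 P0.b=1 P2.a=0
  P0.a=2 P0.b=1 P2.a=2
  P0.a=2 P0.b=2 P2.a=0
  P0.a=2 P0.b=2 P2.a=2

spurious: P0.a=2 P0.b=0 P2.a=2

outcome vector order: (P0.a,P0.b,P2.a)
[TSO] allowed = {0/0/0; 0/0/2; 0/1/0; 0/1/2; 0/2/0; 0/2/2; 2/1/0; 2/1/2; 2/2/0; 2/2/2}
claimed∖TSO = {2/0/2}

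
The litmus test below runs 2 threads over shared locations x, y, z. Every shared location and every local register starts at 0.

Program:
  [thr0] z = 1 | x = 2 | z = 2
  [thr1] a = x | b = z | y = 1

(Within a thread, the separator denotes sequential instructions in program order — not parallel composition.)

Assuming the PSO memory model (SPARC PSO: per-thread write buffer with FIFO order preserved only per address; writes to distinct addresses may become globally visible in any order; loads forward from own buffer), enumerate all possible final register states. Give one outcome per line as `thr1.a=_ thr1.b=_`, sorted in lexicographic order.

outcome vector order: (thr1.a,thr1.b)
|PSO outcomes| = 6

thr1.a=0 thr1.b=0
thr1.a=0 thr1.b=1
thr1.a=0 thr1.b=2
thr1.a=2 thr1.b=0
thr1.a=2 thr1.b=1
thr1.a=2 thr1.b=2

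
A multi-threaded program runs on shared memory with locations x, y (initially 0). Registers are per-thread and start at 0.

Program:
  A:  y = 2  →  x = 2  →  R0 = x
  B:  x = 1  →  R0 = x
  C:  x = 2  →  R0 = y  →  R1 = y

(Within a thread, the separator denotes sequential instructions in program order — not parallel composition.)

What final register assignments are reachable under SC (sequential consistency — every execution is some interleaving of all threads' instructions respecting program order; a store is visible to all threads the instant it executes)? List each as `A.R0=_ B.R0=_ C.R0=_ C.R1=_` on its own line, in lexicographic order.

outcome vector order: (A.R0,B.R0,C.R0,C.R1)
|SC outcomes| = 10

A.R0=1 B.R0=1 C.R0=0 C.R1=0
A.R0=1 B.R0=1 C.R0=0 C.R1=2
A.R0=1 B.R0=1 C.R0=2 C.R1=2
A.R0=1 B.R0=2 C.R0=2 C.R1=2
A.R0=2 B.R0=1 C.R0=0 C.R1=0
A.R0=2 B.R0=1 C.R0=0 C.R1=2
A.R0=2 B.R0=1 C.R0=2 C.R1=2
A.R0=2 B.R0=2 C.R0=0 C.R1=0
A.R0=2 B.R0=2 C.R0=0 C.R1=2
A.R0=2 B.R0=2 C.R0=2 C.R1=2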